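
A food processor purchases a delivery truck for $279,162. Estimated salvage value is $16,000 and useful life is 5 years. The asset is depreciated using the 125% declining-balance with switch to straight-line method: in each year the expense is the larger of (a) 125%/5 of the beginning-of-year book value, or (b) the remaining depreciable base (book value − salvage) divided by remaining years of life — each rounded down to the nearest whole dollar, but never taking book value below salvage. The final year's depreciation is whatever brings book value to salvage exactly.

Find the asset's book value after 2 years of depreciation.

Depreciable base = $279,162 − $16,000 = $263,162.
Year 1: DB = ⌊$279,162 × 125%/5⌋ = $69,790; SL = ⌊$263,162/5⌋ = $52,632 → take DB $69,790. Book value $209,372.
Year 2: DB = ⌊$209,372 × 125%/5⌋ = $52,343; SL = ⌊$193,372/4⌋ = $48,343 → take DB $52,343. Book value $157,029.

$157,029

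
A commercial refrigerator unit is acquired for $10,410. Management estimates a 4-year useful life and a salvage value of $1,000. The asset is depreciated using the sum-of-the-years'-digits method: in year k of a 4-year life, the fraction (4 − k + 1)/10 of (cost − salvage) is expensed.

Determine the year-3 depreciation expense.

$1,882

Depreciable base = $10,410 − $1,000 = $9,410.
Sum of the years' digits = 4+3+2+1 = 10.
Year 1: $9,410 × 4/10 = $3,764. Book value $6,646.
Year 2: $9,410 × 3/10 = $2,823. Book value $3,823.
Year 3: $9,410 × 2/10 = $1,882. Book value $1,941.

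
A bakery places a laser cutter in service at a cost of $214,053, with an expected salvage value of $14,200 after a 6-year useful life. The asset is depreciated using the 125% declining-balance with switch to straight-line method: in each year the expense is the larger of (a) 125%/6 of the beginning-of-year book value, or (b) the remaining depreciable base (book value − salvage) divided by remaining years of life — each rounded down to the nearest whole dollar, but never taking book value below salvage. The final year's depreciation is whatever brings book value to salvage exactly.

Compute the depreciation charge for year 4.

Depreciable base = $214,053 − $14,200 = $199,853.
Year 1: DB = ⌊$214,053 × 125%/6⌋ = $44,594; SL = ⌊$199,853/6⌋ = $33,308 → take DB $44,594. Book value $169,459.
Year 2: DB = ⌊$169,459 × 125%/6⌋ = $35,303; SL = ⌊$155,259/5⌋ = $31,051 → take DB $35,303. Book value $134,156.
Year 3: DB = ⌊$134,156 × 125%/6⌋ = $27,949; SL = ⌊$119,956/4⌋ = $29,989 → take SL $29,989. Book value $104,167.
Year 4: DB = ⌊$104,167 × 125%/6⌋ = $21,701; SL = ⌊$89,967/3⌋ = $29,989 → take SL $29,989. Book value $74,178.

$29,989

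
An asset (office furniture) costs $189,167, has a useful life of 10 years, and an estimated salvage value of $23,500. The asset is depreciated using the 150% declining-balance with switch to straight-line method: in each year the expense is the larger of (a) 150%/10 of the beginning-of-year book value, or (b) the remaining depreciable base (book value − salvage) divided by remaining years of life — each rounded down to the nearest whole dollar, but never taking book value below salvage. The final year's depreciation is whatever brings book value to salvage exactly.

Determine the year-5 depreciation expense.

$14,812

Depreciable base = $189,167 − $23,500 = $165,667.
Year 1: DB = ⌊$189,167 × 150%/10⌋ = $28,375; SL = ⌊$165,667/10⌋ = $16,566 → take DB $28,375. Book value $160,792.
Year 2: DB = ⌊$160,792 × 150%/10⌋ = $24,118; SL = ⌊$137,292/9⌋ = $15,254 → take DB $24,118. Book value $136,674.
Year 3: DB = ⌊$136,674 × 150%/10⌋ = $20,501; SL = ⌊$113,174/8⌋ = $14,146 → take DB $20,501. Book value $116,173.
Year 4: DB = ⌊$116,173 × 150%/10⌋ = $17,425; SL = ⌊$92,673/7⌋ = $13,239 → take DB $17,425. Book value $98,748.
Year 5: DB = ⌊$98,748 × 150%/10⌋ = $14,812; SL = ⌊$75,248/6⌋ = $12,541 → take DB $14,812. Book value $83,936.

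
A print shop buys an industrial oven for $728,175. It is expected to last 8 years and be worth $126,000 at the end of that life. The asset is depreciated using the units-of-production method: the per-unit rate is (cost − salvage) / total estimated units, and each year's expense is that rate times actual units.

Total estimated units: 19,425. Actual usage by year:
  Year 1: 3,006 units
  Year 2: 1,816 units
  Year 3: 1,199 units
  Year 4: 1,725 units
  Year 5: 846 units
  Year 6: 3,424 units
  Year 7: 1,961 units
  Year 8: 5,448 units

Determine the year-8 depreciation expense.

Depreciable base = $728,175 − $126,000 = $602,175.
Rate = $602,175 / 19,425 units = $31 per unit.
Year 1: 3,006 × $31 = $93,186. Book value $634,989.
Year 2: 1,816 × $31 = $56,296. Book value $578,693.
Year 3: 1,199 × $31 = $37,169. Book value $541,524.
Year 4: 1,725 × $31 = $53,475. Book value $488,049.
Year 5: 846 × $31 = $26,226. Book value $461,823.
Year 6: 3,424 × $31 = $106,144. Book value $355,679.
Year 7: 1,961 × $31 = $60,791. Book value $294,888.
Year 8: 5,448 × $31 = $168,888. Book value $126,000.

$168,888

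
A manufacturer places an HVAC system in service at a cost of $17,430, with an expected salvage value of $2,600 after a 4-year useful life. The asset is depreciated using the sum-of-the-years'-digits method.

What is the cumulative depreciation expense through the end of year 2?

Depreciable base = $17,430 − $2,600 = $14,830.
Sum of the years' digits = 4+3+2+1 = 10.
Year 1: $14,830 × 4/10 = $5,932. Book value $11,498.
Year 2: $14,830 × 3/10 = $4,449. Book value $7,049.
Accumulated through year 2 = $17,430 − $7,049 = $10,381.

$10,381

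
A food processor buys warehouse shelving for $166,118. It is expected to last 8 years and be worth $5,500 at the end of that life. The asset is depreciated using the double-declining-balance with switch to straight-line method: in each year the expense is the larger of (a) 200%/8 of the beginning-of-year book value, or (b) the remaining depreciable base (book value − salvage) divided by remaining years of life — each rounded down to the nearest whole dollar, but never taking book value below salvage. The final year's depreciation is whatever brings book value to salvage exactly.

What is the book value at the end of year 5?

$39,422

Depreciable base = $166,118 − $5,500 = $160,618.
Year 1: DB = ⌊$166,118 × 200%/8⌋ = $41,529; SL = ⌊$160,618/8⌋ = $20,077 → take DB $41,529. Book value $124,589.
Year 2: DB = ⌊$124,589 × 200%/8⌋ = $31,147; SL = ⌊$119,089/7⌋ = $17,012 → take DB $31,147. Book value $93,442.
Year 3: DB = ⌊$93,442 × 200%/8⌋ = $23,360; SL = ⌊$87,942/6⌋ = $14,657 → take DB $23,360. Book value $70,082.
Year 4: DB = ⌊$70,082 × 200%/8⌋ = $17,520; SL = ⌊$64,582/5⌋ = $12,916 → take DB $17,520. Book value $52,562.
Year 5: DB = ⌊$52,562 × 200%/8⌋ = $13,140; SL = ⌊$47,062/4⌋ = $11,765 → take DB $13,140. Book value $39,422.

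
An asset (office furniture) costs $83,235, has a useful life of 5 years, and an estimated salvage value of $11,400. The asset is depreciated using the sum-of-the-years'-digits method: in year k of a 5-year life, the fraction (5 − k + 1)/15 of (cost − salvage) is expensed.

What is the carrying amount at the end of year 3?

Depreciable base = $83,235 − $11,400 = $71,835.
Sum of the years' digits = 5+4+3+2+1 = 15.
Year 1: $71,835 × 5/15 = $23,945. Book value $59,290.
Year 2: $71,835 × 4/15 = $19,156. Book value $40,134.
Year 3: $71,835 × 3/15 = $14,367. Book value $25,767.

$25,767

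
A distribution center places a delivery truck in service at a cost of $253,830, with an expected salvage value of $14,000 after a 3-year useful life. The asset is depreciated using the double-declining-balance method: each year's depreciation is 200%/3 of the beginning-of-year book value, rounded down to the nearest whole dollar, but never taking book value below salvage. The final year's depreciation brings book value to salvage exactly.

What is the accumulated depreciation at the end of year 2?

$225,626

Depreciable base = $253,830 − $14,000 = $239,830.
Year 1: ⌊$253,830 × 200%/3⌋ = $169,220. Book value $84,610.
Year 2: ⌊$84,610 × 200%/3⌋ = $56,406. Book value $28,204.
Accumulated through year 2 = $253,830 − $28,204 = $225,626.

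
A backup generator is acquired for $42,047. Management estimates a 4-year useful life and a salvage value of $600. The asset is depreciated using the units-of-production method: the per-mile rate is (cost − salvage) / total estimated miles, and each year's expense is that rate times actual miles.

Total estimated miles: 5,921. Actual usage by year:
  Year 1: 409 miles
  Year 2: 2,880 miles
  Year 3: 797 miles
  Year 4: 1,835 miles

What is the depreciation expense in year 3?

Depreciable base = $42,047 − $600 = $41,447.
Rate = $41,447 / 5,921 miles = $7 per mile.
Year 1: 409 × $7 = $2,863. Book value $39,184.
Year 2: 2,880 × $7 = $20,160. Book value $19,024.
Year 3: 797 × $7 = $5,579. Book value $13,445.

$5,579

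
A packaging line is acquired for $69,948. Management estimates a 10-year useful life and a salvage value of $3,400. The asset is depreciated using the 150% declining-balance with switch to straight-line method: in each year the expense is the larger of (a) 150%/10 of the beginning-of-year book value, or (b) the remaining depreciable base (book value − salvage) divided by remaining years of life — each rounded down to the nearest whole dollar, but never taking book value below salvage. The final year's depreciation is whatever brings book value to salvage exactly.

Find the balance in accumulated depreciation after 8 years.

$55,509

Depreciable base = $69,948 − $3,400 = $66,548.
Year 1: DB = ⌊$69,948 × 150%/10⌋ = $10,492; SL = ⌊$66,548/10⌋ = $6,654 → take DB $10,492. Book value $59,456.
Year 2: DB = ⌊$59,456 × 150%/10⌋ = $8,918; SL = ⌊$56,056/9⌋ = $6,228 → take DB $8,918. Book value $50,538.
Year 3: DB = ⌊$50,538 × 150%/10⌋ = $7,580; SL = ⌊$47,138/8⌋ = $5,892 → take DB $7,580. Book value $42,958.
Year 4: DB = ⌊$42,958 × 150%/10⌋ = $6,443; SL = ⌊$39,558/7⌋ = $5,651 → take DB $6,443. Book value $36,515.
Year 5: DB = ⌊$36,515 × 150%/10⌋ = $5,477; SL = ⌊$33,115/6⌋ = $5,519 → take SL $5,519. Book value $30,996.
Year 6: DB = ⌊$30,996 × 150%/10⌋ = $4,649; SL = ⌊$27,596/5⌋ = $5,519 → take SL $5,519. Book value $25,477.
Year 7: DB = ⌊$25,477 × 150%/10⌋ = $3,821; SL = ⌊$22,077/4⌋ = $5,519 → take SL $5,519. Book value $19,958.
Year 8: DB = ⌊$19,958 × 150%/10⌋ = $2,993; SL = ⌊$16,558/3⌋ = $5,519 → take SL $5,519. Book value $14,439.
Accumulated through year 8 = $69,948 − $14,439 = $55,509.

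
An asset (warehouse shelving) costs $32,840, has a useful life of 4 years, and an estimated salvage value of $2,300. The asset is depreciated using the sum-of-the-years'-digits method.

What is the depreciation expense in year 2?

$9,162

Depreciable base = $32,840 − $2,300 = $30,540.
Sum of the years' digits = 4+3+2+1 = 10.
Year 1: $30,540 × 4/10 = $12,216. Book value $20,624.
Year 2: $30,540 × 3/10 = $9,162. Book value $11,462.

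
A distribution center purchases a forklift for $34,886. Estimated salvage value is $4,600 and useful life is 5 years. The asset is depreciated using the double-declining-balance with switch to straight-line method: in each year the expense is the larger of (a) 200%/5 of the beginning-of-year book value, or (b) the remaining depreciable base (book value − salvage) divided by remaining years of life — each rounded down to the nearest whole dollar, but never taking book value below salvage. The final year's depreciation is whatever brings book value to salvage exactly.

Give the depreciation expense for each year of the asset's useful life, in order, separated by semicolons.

$13,954; $8,372; $5,024; $2,936; $0

Depreciable base = $34,886 − $4,600 = $30,286.
Year 1: DB = ⌊$34,886 × 200%/5⌋ = $13,954; SL = ⌊$30,286/5⌋ = $6,057 → take DB $13,954. Book value $20,932.
Year 2: DB = ⌊$20,932 × 200%/5⌋ = $8,372; SL = ⌊$16,332/4⌋ = $4,083 → take DB $8,372. Book value $12,560.
Year 3: DB = ⌊$12,560 × 200%/5⌋ = $5,024; SL = ⌊$7,960/3⌋ = $2,653 → take DB $5,024. Book value $7,536.
Year 4: DB = ⌊$7,536 × 200%/5⌋ = $3,014; SL = ⌊$2,936/2⌋ = $1,468 → take DB $3,014, capped at $2,936. Book value $4,600.
Year 5 (final): $4,600 − $4,600 = $0. Book value $4,600.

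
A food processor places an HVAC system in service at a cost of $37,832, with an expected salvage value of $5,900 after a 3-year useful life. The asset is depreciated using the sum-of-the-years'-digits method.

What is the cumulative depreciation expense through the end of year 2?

$26,610

Depreciable base = $37,832 − $5,900 = $31,932.
Sum of the years' digits = 3+2+1 = 6.
Year 1: $31,932 × 3/6 = $15,966. Book value $21,866.
Year 2: $31,932 × 2/6 = $10,644. Book value $11,222.
Accumulated through year 2 = $37,832 − $11,222 = $26,610.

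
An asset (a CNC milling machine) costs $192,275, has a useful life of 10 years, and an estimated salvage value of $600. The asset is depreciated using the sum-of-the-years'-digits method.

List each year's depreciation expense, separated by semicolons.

Depreciable base = $192,275 − $600 = $191,675.
Sum of the years' digits = 10+9+8+7+6+5+4+3+2+1 = 55.
Year 1: $191,675 × 10/55 = $34,850. Book value $157,425.
Year 2: $191,675 × 9/55 = $31,365. Book value $126,060.
Year 3: $191,675 × 8/55 = $27,880. Book value $98,180.
Year 4: $191,675 × 7/55 = $24,395. Book value $73,785.
Year 5: $191,675 × 6/55 = $20,910. Book value $52,875.
Year 6: $191,675 × 5/55 = $17,425. Book value $35,450.
Year 7: $191,675 × 4/55 = $13,940. Book value $21,510.
Year 8: $191,675 × 3/55 = $10,455. Book value $11,055.
Year 9: $191,675 × 2/55 = $6,970. Book value $4,085.
Year 10: $191,675 × 1/55 = $3,485. Book value $600.

$34,850; $31,365; $27,880; $24,395; $20,910; $17,425; $13,940; $10,455; $6,970; $3,485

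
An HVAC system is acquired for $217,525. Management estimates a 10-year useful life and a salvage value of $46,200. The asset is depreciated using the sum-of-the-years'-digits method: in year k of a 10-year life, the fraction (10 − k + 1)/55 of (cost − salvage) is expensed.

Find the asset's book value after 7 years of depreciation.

$64,890

Depreciable base = $217,525 − $46,200 = $171,325.
Sum of the years' digits = 10+9+8+7+6+5+4+3+2+1 = 55.
Year 1: $171,325 × 10/55 = $31,150. Book value $186,375.
Year 2: $171,325 × 9/55 = $28,035. Book value $158,340.
Year 3: $171,325 × 8/55 = $24,920. Book value $133,420.
Year 4: $171,325 × 7/55 = $21,805. Book value $111,615.
Year 5: $171,325 × 6/55 = $18,690. Book value $92,925.
Year 6: $171,325 × 5/55 = $15,575. Book value $77,350.
Year 7: $171,325 × 4/55 = $12,460. Book value $64,890.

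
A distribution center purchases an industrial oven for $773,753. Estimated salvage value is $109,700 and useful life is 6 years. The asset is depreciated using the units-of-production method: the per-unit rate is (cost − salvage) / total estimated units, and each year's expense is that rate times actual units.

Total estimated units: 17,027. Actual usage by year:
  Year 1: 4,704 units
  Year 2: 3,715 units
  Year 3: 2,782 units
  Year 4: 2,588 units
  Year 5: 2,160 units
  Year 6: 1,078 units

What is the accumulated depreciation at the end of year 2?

Depreciable base = $773,753 − $109,700 = $664,053.
Rate = $664,053 / 17,027 units = $39 per unit.
Year 1: 4,704 × $39 = $183,456. Book value $590,297.
Year 2: 3,715 × $39 = $144,885. Book value $445,412.
Accumulated through year 2 = $773,753 − $445,412 = $328,341.

$328,341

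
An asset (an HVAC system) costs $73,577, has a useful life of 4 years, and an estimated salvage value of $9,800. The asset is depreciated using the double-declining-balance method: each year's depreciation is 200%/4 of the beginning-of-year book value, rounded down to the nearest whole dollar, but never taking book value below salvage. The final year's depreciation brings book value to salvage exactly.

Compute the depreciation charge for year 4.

Depreciable base = $73,577 − $9,800 = $63,777.
Year 1: ⌊$73,577 × 200%/4⌋ = $36,788. Book value $36,789.
Year 2: ⌊$36,789 × 200%/4⌋ = $18,394. Book value $18,395.
Year 3: ⌊$18,395 × 200%/4⌋ = $9,197, capped at $8,595. Book value $9,800.
Year 4 (final): $9,800 − $9,800 = $0. Book value $9,800.

$0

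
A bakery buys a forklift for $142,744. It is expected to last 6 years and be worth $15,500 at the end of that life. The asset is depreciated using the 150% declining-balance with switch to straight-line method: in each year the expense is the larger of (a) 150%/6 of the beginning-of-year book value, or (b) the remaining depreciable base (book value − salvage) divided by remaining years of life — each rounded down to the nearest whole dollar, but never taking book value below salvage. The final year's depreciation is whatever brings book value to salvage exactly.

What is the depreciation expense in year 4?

Depreciable base = $142,744 − $15,500 = $127,244.
Year 1: DB = ⌊$142,744 × 150%/6⌋ = $35,686; SL = ⌊$127,244/6⌋ = $21,207 → take DB $35,686. Book value $107,058.
Year 2: DB = ⌊$107,058 × 150%/6⌋ = $26,764; SL = ⌊$91,558/5⌋ = $18,311 → take DB $26,764. Book value $80,294.
Year 3: DB = ⌊$80,294 × 150%/6⌋ = $20,073; SL = ⌊$64,794/4⌋ = $16,198 → take DB $20,073. Book value $60,221.
Year 4: DB = ⌊$60,221 × 150%/6⌋ = $15,055; SL = ⌊$44,721/3⌋ = $14,907 → take DB $15,055. Book value $45,166.

$15,055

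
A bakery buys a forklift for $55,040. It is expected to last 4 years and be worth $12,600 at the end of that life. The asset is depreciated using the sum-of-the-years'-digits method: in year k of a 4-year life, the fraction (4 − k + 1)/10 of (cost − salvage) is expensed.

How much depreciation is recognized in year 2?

Depreciable base = $55,040 − $12,600 = $42,440.
Sum of the years' digits = 4+3+2+1 = 10.
Year 1: $42,440 × 4/10 = $16,976. Book value $38,064.
Year 2: $42,440 × 3/10 = $12,732. Book value $25,332.

$12,732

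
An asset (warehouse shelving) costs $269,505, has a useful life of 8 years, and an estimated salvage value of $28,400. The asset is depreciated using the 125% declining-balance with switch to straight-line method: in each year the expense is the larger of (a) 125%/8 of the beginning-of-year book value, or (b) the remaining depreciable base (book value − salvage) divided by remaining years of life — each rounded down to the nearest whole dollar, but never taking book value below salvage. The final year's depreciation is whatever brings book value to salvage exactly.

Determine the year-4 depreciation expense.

Depreciable base = $269,505 − $28,400 = $241,105.
Year 1: DB = ⌊$269,505 × 125%/8⌋ = $42,110; SL = ⌊$241,105/8⌋ = $30,138 → take DB $42,110. Book value $227,395.
Year 2: DB = ⌊$227,395 × 125%/8⌋ = $35,530; SL = ⌊$198,995/7⌋ = $28,427 → take DB $35,530. Book value $191,865.
Year 3: DB = ⌊$191,865 × 125%/8⌋ = $29,978; SL = ⌊$163,465/6⌋ = $27,244 → take DB $29,978. Book value $161,887.
Year 4: DB = ⌊$161,887 × 125%/8⌋ = $25,294; SL = ⌊$133,487/5⌋ = $26,697 → take SL $26,697. Book value $135,190.

$26,697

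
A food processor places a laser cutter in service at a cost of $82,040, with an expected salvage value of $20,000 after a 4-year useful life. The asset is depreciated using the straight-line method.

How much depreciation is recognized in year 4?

$15,510

Depreciable base = $82,040 − $20,000 = $62,040.
Annual expense = $62,040 / 4 = $15,510.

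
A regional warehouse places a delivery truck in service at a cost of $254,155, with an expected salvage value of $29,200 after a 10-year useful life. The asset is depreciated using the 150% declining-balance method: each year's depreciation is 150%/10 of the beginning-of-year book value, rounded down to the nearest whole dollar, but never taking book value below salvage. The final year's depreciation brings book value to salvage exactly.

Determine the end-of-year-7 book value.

$81,479

Depreciable base = $254,155 − $29,200 = $224,955.
Year 1: ⌊$254,155 × 150%/10⌋ = $38,123. Book value $216,032.
Year 2: ⌊$216,032 × 150%/10⌋ = $32,404. Book value $183,628.
Year 3: ⌊$183,628 × 150%/10⌋ = $27,544. Book value $156,084.
Year 4: ⌊$156,084 × 150%/10⌋ = $23,412. Book value $132,672.
Year 5: ⌊$132,672 × 150%/10⌋ = $19,900. Book value $112,772.
Year 6: ⌊$112,772 × 150%/10⌋ = $16,915. Book value $95,857.
Year 7: ⌊$95,857 × 150%/10⌋ = $14,378. Book value $81,479.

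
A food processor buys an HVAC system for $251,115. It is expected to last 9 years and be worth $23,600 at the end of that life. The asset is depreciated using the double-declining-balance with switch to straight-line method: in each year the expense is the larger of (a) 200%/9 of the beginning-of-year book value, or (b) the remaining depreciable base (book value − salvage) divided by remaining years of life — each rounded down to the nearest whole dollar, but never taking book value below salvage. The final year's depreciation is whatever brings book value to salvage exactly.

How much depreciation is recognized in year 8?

Depreciable base = $251,115 − $23,600 = $227,515.
Year 1: DB = ⌊$251,115 × 200%/9⌋ = $55,803; SL = ⌊$227,515/9⌋ = $25,279 → take DB $55,803. Book value $195,312.
Year 2: DB = ⌊$195,312 × 200%/9⌋ = $43,402; SL = ⌊$171,712/8⌋ = $21,464 → take DB $43,402. Book value $151,910.
Year 3: DB = ⌊$151,910 × 200%/9⌋ = $33,757; SL = ⌊$128,310/7⌋ = $18,330 → take DB $33,757. Book value $118,153.
Year 4: DB = ⌊$118,153 × 200%/9⌋ = $26,256; SL = ⌊$94,553/6⌋ = $15,758 → take DB $26,256. Book value $91,897.
Year 5: DB = ⌊$91,897 × 200%/9⌋ = $20,421; SL = ⌊$68,297/5⌋ = $13,659 → take DB $20,421. Book value $71,476.
Year 6: DB = ⌊$71,476 × 200%/9⌋ = $15,883; SL = ⌊$47,876/4⌋ = $11,969 → take DB $15,883. Book value $55,593.
Year 7: DB = ⌊$55,593 × 200%/9⌋ = $12,354; SL = ⌊$31,993/3⌋ = $10,664 → take DB $12,354. Book value $43,239.
Year 8: DB = ⌊$43,239 × 200%/9⌋ = $9,608; SL = ⌊$19,639/2⌋ = $9,819 → take SL $9,819. Book value $33,420.

$9,819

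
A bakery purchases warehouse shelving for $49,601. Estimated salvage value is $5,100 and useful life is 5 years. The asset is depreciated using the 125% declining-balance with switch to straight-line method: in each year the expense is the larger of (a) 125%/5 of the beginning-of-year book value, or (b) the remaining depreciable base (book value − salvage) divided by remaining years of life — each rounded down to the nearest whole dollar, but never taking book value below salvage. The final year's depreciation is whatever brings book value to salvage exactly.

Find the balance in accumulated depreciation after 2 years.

Depreciable base = $49,601 − $5,100 = $44,501.
Year 1: DB = ⌊$49,601 × 125%/5⌋ = $12,400; SL = ⌊$44,501/5⌋ = $8,900 → take DB $12,400. Book value $37,201.
Year 2: DB = ⌊$37,201 × 125%/5⌋ = $9,300; SL = ⌊$32,101/4⌋ = $8,025 → take DB $9,300. Book value $27,901.
Accumulated through year 2 = $49,601 − $27,901 = $21,700.

$21,700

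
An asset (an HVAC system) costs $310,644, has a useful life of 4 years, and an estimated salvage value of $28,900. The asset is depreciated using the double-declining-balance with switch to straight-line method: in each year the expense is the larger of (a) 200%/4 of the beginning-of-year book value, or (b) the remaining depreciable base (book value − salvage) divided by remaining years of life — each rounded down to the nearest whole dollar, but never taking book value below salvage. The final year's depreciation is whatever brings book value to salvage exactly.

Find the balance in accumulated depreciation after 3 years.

Depreciable base = $310,644 − $28,900 = $281,744.
Year 1: DB = ⌊$310,644 × 200%/4⌋ = $155,322; SL = ⌊$281,744/4⌋ = $70,436 → take DB $155,322. Book value $155,322.
Year 2: DB = ⌊$155,322 × 200%/4⌋ = $77,661; SL = ⌊$126,422/3⌋ = $42,140 → take DB $77,661. Book value $77,661.
Year 3: DB = ⌊$77,661 × 200%/4⌋ = $38,830; SL = ⌊$48,761/2⌋ = $24,380 → take DB $38,830. Book value $38,831.
Accumulated through year 3 = $310,644 − $38,831 = $271,813.

$271,813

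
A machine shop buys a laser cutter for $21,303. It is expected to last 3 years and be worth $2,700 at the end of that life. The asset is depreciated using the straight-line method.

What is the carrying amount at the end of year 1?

Depreciable base = $21,303 − $2,700 = $18,603.
Annual expense = $18,603 / 3 = $6,201.
End of year 1: book value $15,102.

$15,102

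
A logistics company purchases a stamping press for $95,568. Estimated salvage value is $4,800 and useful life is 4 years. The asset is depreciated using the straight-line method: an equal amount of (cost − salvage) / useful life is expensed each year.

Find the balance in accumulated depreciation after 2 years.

Depreciable base = $95,568 − $4,800 = $90,768.
Annual expense = $90,768 / 4 = $22,692.
End of year 1: book value $72,876.
End of year 2: book value $50,184.
Accumulated through year 2 = $95,568 − $50,184 = $45,384.

$45,384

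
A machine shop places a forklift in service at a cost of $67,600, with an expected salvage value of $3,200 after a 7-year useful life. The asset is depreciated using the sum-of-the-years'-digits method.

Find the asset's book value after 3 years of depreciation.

$26,200

Depreciable base = $67,600 − $3,200 = $64,400.
Sum of the years' digits = 7+6+5+4+3+2+1 = 28.
Year 1: $64,400 × 7/28 = $16,100. Book value $51,500.
Year 2: $64,400 × 6/28 = $13,800. Book value $37,700.
Year 3: $64,400 × 5/28 = $11,500. Book value $26,200.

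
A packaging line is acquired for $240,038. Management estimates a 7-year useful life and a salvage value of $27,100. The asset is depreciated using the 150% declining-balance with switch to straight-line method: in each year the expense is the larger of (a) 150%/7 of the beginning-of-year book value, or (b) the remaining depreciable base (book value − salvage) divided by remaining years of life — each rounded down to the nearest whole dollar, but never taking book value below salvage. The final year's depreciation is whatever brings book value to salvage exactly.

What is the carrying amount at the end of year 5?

Depreciable base = $240,038 − $27,100 = $212,938.
Year 1: DB = ⌊$240,038 × 150%/7⌋ = $51,436; SL = ⌊$212,938/7⌋ = $30,419 → take DB $51,436. Book value $188,602.
Year 2: DB = ⌊$188,602 × 150%/7⌋ = $40,414; SL = ⌊$161,502/6⌋ = $26,917 → take DB $40,414. Book value $148,188.
Year 3: DB = ⌊$148,188 × 150%/7⌋ = $31,754; SL = ⌊$121,088/5⌋ = $24,217 → take DB $31,754. Book value $116,434.
Year 4: DB = ⌊$116,434 × 150%/7⌋ = $24,950; SL = ⌊$89,334/4⌋ = $22,333 → take DB $24,950. Book value $91,484.
Year 5: DB = ⌊$91,484 × 150%/7⌋ = $19,603; SL = ⌊$64,384/3⌋ = $21,461 → take SL $21,461. Book value $70,023.

$70,023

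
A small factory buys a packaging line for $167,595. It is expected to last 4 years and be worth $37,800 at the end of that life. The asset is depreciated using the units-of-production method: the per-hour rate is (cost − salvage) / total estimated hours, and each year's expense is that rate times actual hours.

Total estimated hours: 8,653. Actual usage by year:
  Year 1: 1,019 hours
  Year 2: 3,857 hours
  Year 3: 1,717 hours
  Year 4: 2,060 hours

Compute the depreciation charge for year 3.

Depreciable base = $167,595 − $37,800 = $129,795.
Rate = $129,795 / 8,653 hours = $15 per hour.
Year 1: 1,019 × $15 = $15,285. Book value $152,310.
Year 2: 3,857 × $15 = $57,855. Book value $94,455.
Year 3: 1,717 × $15 = $25,755. Book value $68,700.

$25,755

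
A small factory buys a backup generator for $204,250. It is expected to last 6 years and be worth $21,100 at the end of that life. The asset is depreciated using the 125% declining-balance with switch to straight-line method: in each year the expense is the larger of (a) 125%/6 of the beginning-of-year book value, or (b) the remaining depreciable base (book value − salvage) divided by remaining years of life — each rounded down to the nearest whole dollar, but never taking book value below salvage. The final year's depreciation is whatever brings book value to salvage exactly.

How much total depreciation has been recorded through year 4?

Depreciable base = $204,250 − $21,100 = $183,150.
Year 1: DB = ⌊$204,250 × 125%/6⌋ = $42,552; SL = ⌊$183,150/6⌋ = $30,525 → take DB $42,552. Book value $161,698.
Year 2: DB = ⌊$161,698 × 125%/6⌋ = $33,687; SL = ⌊$140,598/5⌋ = $28,119 → take DB $33,687. Book value $128,011.
Year 3: DB = ⌊$128,011 × 125%/6⌋ = $26,668; SL = ⌊$106,911/4⌋ = $26,727 → take SL $26,727. Book value $101,284.
Year 4: DB = ⌊$101,284 × 125%/6⌋ = $21,100; SL = ⌊$80,184/3⌋ = $26,728 → take SL $26,728. Book value $74,556.
Accumulated through year 4 = $204,250 − $74,556 = $129,694.

$129,694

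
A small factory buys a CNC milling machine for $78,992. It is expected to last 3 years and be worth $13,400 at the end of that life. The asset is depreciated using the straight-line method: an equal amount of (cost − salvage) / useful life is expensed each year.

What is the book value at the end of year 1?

$57,128

Depreciable base = $78,992 − $13,400 = $65,592.
Annual expense = $65,592 / 3 = $21,864.
End of year 1: book value $57,128.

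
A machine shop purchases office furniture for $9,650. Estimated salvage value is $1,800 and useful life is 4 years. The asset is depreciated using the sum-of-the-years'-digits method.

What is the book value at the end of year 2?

$4,155

Depreciable base = $9,650 − $1,800 = $7,850.
Sum of the years' digits = 4+3+2+1 = 10.
Year 1: $7,850 × 4/10 = $3,140. Book value $6,510.
Year 2: $7,850 × 3/10 = $2,355. Book value $4,155.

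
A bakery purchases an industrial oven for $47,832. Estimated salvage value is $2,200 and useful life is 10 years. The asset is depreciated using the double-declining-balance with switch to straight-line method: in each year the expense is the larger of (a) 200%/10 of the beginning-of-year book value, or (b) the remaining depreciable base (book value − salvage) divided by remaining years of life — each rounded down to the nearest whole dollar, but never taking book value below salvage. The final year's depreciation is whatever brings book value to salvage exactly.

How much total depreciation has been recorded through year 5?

$32,157

Depreciable base = $47,832 − $2,200 = $45,632.
Year 1: DB = ⌊$47,832 × 200%/10⌋ = $9,566; SL = ⌊$45,632/10⌋ = $4,563 → take DB $9,566. Book value $38,266.
Year 2: DB = ⌊$38,266 × 200%/10⌋ = $7,653; SL = ⌊$36,066/9⌋ = $4,007 → take DB $7,653. Book value $30,613.
Year 3: DB = ⌊$30,613 × 200%/10⌋ = $6,122; SL = ⌊$28,413/8⌋ = $3,551 → take DB $6,122. Book value $24,491.
Year 4: DB = ⌊$24,491 × 200%/10⌋ = $4,898; SL = ⌊$22,291/7⌋ = $3,184 → take DB $4,898. Book value $19,593.
Year 5: DB = ⌊$19,593 × 200%/10⌋ = $3,918; SL = ⌊$17,393/6⌋ = $2,898 → take DB $3,918. Book value $15,675.
Accumulated through year 5 = $47,832 − $15,675 = $32,157.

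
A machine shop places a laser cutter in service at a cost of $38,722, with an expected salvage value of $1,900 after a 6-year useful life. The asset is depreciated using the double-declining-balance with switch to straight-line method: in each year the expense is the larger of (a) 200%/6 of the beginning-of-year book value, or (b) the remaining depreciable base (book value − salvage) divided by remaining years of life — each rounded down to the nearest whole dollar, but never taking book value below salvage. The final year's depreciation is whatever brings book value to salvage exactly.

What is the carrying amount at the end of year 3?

Depreciable base = $38,722 − $1,900 = $36,822.
Year 1: DB = ⌊$38,722 × 200%/6⌋ = $12,907; SL = ⌊$36,822/6⌋ = $6,137 → take DB $12,907. Book value $25,815.
Year 2: DB = ⌊$25,815 × 200%/6⌋ = $8,605; SL = ⌊$23,915/5⌋ = $4,783 → take DB $8,605. Book value $17,210.
Year 3: DB = ⌊$17,210 × 200%/6⌋ = $5,736; SL = ⌊$15,310/4⌋ = $3,827 → take DB $5,736. Book value $11,474.

$11,474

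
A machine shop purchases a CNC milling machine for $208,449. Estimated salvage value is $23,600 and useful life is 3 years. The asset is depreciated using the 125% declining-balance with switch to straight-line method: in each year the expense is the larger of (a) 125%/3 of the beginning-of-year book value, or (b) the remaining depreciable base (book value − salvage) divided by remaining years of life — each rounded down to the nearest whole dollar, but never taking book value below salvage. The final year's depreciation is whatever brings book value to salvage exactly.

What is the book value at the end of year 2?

Depreciable base = $208,449 − $23,600 = $184,849.
Year 1: DB = ⌊$208,449 × 125%/3⌋ = $86,853; SL = ⌊$184,849/3⌋ = $61,616 → take DB $86,853. Book value $121,596.
Year 2: DB = ⌊$121,596 × 125%/3⌋ = $50,665; SL = ⌊$97,996/2⌋ = $48,998 → take DB $50,665. Book value $70,931.

$70,931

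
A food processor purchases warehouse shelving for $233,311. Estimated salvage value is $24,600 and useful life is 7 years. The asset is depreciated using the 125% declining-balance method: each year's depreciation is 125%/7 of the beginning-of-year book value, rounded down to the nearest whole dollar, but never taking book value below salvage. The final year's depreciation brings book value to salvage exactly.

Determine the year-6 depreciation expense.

Depreciable base = $233,311 − $24,600 = $208,711.
Year 1: ⌊$233,311 × 125%/7⌋ = $41,662. Book value $191,649.
Year 2: ⌊$191,649 × 125%/7⌋ = $34,223. Book value $157,426.
Year 3: ⌊$157,426 × 125%/7⌋ = $28,111. Book value $129,315.
Year 4: ⌊$129,315 × 125%/7⌋ = $23,091. Book value $106,224.
Year 5: ⌊$106,224 × 125%/7⌋ = $18,968. Book value $87,256.
Year 6: ⌊$87,256 × 125%/7⌋ = $15,581. Book value $71,675.

$15,581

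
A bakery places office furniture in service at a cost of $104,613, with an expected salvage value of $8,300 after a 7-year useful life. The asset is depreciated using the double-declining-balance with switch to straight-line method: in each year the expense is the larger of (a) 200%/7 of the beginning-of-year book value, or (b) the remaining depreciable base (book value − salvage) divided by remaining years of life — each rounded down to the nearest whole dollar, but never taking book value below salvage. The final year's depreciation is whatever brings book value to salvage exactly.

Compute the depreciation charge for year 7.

Depreciable base = $104,613 − $8,300 = $96,313.
Year 1: DB = ⌊$104,613 × 200%/7⌋ = $29,889; SL = ⌊$96,313/7⌋ = $13,759 → take DB $29,889. Book value $74,724.
Year 2: DB = ⌊$74,724 × 200%/7⌋ = $21,349; SL = ⌊$66,424/6⌋ = $11,070 → take DB $21,349. Book value $53,375.
Year 3: DB = ⌊$53,375 × 200%/7⌋ = $15,250; SL = ⌊$45,075/5⌋ = $9,015 → take DB $15,250. Book value $38,125.
Year 4: DB = ⌊$38,125 × 200%/7⌋ = $10,892; SL = ⌊$29,825/4⌋ = $7,456 → take DB $10,892. Book value $27,233.
Year 5: DB = ⌊$27,233 × 200%/7⌋ = $7,780; SL = ⌊$18,933/3⌋ = $6,311 → take DB $7,780. Book value $19,453.
Year 6: DB = ⌊$19,453 × 200%/7⌋ = $5,558; SL = ⌊$11,153/2⌋ = $5,576 → take SL $5,576. Book value $13,877.
Year 7 (final): $13,877 − $8,300 = $5,577. Book value $8,300.

$5,577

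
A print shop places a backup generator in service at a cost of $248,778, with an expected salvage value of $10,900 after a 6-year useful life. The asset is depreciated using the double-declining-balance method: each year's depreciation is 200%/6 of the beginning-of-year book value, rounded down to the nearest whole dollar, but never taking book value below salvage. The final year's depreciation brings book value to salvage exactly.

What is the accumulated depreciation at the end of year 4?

Depreciable base = $248,778 − $10,900 = $237,878.
Year 1: ⌊$248,778 × 200%/6⌋ = $82,926. Book value $165,852.
Year 2: ⌊$165,852 × 200%/6⌋ = $55,284. Book value $110,568.
Year 3: ⌊$110,568 × 200%/6⌋ = $36,856. Book value $73,712.
Year 4: ⌊$73,712 × 200%/6⌋ = $24,570. Book value $49,142.
Accumulated through year 4 = $248,778 − $49,142 = $199,636.

$199,636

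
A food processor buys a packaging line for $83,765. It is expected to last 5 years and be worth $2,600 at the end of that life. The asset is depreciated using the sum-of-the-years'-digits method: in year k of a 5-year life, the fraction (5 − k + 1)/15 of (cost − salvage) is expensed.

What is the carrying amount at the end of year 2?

$35,066

Depreciable base = $83,765 − $2,600 = $81,165.
Sum of the years' digits = 5+4+3+2+1 = 15.
Year 1: $81,165 × 5/15 = $27,055. Book value $56,710.
Year 2: $81,165 × 4/15 = $21,644. Book value $35,066.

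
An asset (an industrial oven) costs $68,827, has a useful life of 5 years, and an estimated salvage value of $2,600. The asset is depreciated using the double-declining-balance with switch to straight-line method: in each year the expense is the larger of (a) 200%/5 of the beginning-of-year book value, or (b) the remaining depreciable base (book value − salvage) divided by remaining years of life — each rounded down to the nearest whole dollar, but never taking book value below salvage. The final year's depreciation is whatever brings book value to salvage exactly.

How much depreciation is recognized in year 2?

Depreciable base = $68,827 − $2,600 = $66,227.
Year 1: DB = ⌊$68,827 × 200%/5⌋ = $27,530; SL = ⌊$66,227/5⌋ = $13,245 → take DB $27,530. Book value $41,297.
Year 2: DB = ⌊$41,297 × 200%/5⌋ = $16,518; SL = ⌊$38,697/4⌋ = $9,674 → take DB $16,518. Book value $24,779.

$16,518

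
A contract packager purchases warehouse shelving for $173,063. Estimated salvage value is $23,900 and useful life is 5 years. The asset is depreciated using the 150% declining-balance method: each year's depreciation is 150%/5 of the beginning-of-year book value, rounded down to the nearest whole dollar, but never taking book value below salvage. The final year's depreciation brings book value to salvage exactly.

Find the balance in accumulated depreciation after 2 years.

$88,261

Depreciable base = $173,063 − $23,900 = $149,163.
Year 1: ⌊$173,063 × 150%/5⌋ = $51,918. Book value $121,145.
Year 2: ⌊$121,145 × 150%/5⌋ = $36,343. Book value $84,802.
Accumulated through year 2 = $173,063 − $84,802 = $88,261.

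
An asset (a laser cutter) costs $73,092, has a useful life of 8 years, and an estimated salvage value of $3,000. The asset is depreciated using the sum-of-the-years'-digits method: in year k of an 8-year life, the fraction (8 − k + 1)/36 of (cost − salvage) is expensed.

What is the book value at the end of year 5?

Depreciable base = $73,092 − $3,000 = $70,092.
Sum of the years' digits = 8+7+6+5+4+3+2+1 = 36.
Year 1: $70,092 × 8/36 = $15,576. Book value $57,516.
Year 2: $70,092 × 7/36 = $13,629. Book value $43,887.
Year 3: $70,092 × 6/36 = $11,682. Book value $32,205.
Year 4: $70,092 × 5/36 = $9,735. Book value $22,470.
Year 5: $70,092 × 4/36 = $7,788. Book value $14,682.

$14,682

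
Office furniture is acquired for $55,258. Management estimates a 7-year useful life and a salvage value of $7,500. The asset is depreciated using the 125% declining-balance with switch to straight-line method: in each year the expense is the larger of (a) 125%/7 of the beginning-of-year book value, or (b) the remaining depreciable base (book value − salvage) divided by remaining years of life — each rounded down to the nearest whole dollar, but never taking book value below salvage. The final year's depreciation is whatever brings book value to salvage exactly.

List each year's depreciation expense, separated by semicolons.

Depreciable base = $55,258 − $7,500 = $47,758.
Year 1: DB = ⌊$55,258 × 125%/7⌋ = $9,867; SL = ⌊$47,758/7⌋ = $6,822 → take DB $9,867. Book value $45,391.
Year 2: DB = ⌊$45,391 × 125%/7⌋ = $8,105; SL = ⌊$37,891/6⌋ = $6,315 → take DB $8,105. Book value $37,286.
Year 3: DB = ⌊$37,286 × 125%/7⌋ = $6,658; SL = ⌊$29,786/5⌋ = $5,957 → take DB $6,658. Book value $30,628.
Year 4: DB = ⌊$30,628 × 125%/7⌋ = $5,469; SL = ⌊$23,128/4⌋ = $5,782 → take SL $5,782. Book value $24,846.
Year 5: DB = ⌊$24,846 × 125%/7⌋ = $4,436; SL = ⌊$17,346/3⌋ = $5,782 → take SL $5,782. Book value $19,064.
Year 6: DB = ⌊$19,064 × 125%/7⌋ = $3,404; SL = ⌊$11,564/2⌋ = $5,782 → take SL $5,782. Book value $13,282.
Year 7 (final): $13,282 − $7,500 = $5,782. Book value $7,500.

$9,867; $8,105; $6,658; $5,782; $5,782; $5,782; $5,782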